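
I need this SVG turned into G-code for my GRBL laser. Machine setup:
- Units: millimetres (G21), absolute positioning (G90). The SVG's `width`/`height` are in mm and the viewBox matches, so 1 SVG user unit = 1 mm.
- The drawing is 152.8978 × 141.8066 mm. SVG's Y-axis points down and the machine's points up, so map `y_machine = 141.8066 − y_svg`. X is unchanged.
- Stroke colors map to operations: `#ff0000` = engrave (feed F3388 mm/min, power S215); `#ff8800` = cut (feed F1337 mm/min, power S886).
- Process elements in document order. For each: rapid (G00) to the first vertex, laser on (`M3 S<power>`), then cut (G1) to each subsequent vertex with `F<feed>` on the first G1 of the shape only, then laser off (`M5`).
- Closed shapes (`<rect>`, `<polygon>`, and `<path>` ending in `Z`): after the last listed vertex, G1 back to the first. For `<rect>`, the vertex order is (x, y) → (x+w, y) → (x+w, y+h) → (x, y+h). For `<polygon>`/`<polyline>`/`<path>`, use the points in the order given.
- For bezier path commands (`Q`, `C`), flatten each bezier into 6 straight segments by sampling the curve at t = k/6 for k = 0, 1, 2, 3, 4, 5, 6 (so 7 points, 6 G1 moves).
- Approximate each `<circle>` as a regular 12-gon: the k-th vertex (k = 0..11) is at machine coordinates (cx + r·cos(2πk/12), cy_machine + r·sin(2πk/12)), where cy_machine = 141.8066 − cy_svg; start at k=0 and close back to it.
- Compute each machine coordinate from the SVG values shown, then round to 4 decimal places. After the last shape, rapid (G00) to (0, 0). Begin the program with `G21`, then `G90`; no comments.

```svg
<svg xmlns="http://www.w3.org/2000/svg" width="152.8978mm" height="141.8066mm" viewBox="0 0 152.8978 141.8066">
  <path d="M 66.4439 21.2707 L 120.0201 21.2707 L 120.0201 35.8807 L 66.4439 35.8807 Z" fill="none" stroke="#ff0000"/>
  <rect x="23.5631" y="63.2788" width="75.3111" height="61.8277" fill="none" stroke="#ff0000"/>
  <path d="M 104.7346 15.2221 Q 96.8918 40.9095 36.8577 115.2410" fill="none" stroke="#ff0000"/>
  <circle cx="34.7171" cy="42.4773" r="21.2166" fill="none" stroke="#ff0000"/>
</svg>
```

1 u = 1 mm; y_m = 141.8066 − y.

[1] `<path>` rectangle, #ff0000→engrave S215 F3388: (66.4439,120.5359) → (120.0201,120.5359) → (120.0201,105.9259) → (66.4439,105.9259) → (66.4439,120.5359) (closed)

[2] `<rect>` rectangle, #ff0000→engrave S215 F3388: (23.5631,78.5278) → (98.8742,78.5278) → (98.8742,16.7001) → (23.5631,16.7001) → (23.5631,78.5278) (closed)

[3] `<path>` quadratic bezier, #ff0000→engrave S215 F3388: (104.7346,126.5845) → (100.6706,116.6708) → (93.7070,104.0547) → (83.8440,88.7361) → (71.0814,70.7150) → (55.4193,49.9915) → (36.8577,26.5656)

[4] `<circle>` circle, #ff0000→engrave S215 F3388: (55.9337,99.3293) → (53.0912,109.9376) → (45.3254,117.7034) → (34.7171,120.5459) → (24.1088,117.7034) → (16.3430,109.9376) → (13.5005,99.3293) → (16.3430,88.7210) → (24.1088,80.9552) → (34.7171,78.1127) → (45.3254,80.9552) → (53.0912,88.7210) → (55.9337,99.3293) (closed)

G21
G90
G00 X66.4439 Y120.5359
M3 S215
G1 X120.0201 Y120.5359 F3388
G1 X120.0201 Y105.9259
G1 X66.4439 Y105.9259
G1 X66.4439 Y120.5359
M5
G00 X23.5631 Y78.5278
M3 S215
G1 X98.8742 Y78.5278 F3388
G1 X98.8742 Y16.7001
G1 X23.5631 Y16.7001
G1 X23.5631 Y78.5278
M5
G00 X104.7346 Y126.5845
M3 S215
G1 X100.6706 Y116.6708 F3388
G1 X93.7070 Y104.0547
G1 X83.8440 Y88.7361
G1 X71.0814 Y70.7150
G1 X55.4193 Y49.9915
G1 X36.8577 Y26.5656
M5
G00 X55.9337 Y99.3293
M3 S215
G1 X53.0912 Y109.9376 F3388
G1 X45.3254 Y117.7034
G1 X34.7171 Y120.5459
G1 X24.1088 Y117.7034
G1 X16.3430 Y109.9376
G1 X13.5005 Y99.3293
G1 X16.3430 Y88.7210
G1 X24.1088 Y80.9552
G1 X34.7171 Y78.1127
G1 X45.3254 Y80.9552
G1 X53.0912 Y88.7210
G1 X55.9337 Y99.3293
M5
G00 X0.0000 Y0.0000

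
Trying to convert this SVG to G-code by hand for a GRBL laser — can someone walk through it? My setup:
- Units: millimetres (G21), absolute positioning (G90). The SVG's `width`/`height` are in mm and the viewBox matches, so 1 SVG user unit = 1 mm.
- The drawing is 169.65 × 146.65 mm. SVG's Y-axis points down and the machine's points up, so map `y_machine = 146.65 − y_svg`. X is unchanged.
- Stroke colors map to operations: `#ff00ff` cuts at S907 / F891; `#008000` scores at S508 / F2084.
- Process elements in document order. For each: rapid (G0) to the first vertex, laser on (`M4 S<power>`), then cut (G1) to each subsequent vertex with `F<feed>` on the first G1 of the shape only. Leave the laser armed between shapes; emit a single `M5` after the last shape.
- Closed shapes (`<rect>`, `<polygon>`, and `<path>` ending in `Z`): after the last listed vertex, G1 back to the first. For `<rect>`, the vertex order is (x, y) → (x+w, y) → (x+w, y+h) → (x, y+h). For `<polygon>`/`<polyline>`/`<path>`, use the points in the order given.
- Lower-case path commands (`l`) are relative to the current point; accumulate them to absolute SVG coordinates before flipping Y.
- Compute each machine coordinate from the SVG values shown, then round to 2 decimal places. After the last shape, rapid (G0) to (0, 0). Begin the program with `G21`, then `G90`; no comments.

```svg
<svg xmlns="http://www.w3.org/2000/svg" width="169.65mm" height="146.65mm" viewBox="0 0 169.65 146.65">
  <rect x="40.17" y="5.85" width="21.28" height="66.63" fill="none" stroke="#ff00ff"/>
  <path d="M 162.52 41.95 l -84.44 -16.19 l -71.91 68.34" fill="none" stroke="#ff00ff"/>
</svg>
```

viewBox `0 0 169.65 146.65` with mm width/height → 1 unit = 1 mm. Flip: y_m = 146.65 − y_svg.

**Shape 1** — `<rect>` rectangle, stroke `#ff00ff` → cut (S907, F891). Machine vertices: (40.17,140.80) → (61.45,140.80) → (61.45,74.17) → (40.17,74.17) → (40.17,140.80). Closed: final G1 returns to the first vertex.

**Shape 2** — `<path>` open polyline, stroke `#ff00ff` → cut (S907, F891). Machine vertices: (162.52,104.70) → (78.08,120.89) → (6.17,52.55). Open path.

G21
G90
G0 X40.17 Y140.80
M4 S907
G1 X61.45 Y140.80 F891
G1 X61.45 Y74.17
G1 X40.17 Y74.17
G1 X40.17 Y140.80
G0 X162.52 Y104.70
M4 S907
G1 X78.08 Y120.89 F891
G1 X6.17 Y52.55
M5
G0 X0.00 Y0.00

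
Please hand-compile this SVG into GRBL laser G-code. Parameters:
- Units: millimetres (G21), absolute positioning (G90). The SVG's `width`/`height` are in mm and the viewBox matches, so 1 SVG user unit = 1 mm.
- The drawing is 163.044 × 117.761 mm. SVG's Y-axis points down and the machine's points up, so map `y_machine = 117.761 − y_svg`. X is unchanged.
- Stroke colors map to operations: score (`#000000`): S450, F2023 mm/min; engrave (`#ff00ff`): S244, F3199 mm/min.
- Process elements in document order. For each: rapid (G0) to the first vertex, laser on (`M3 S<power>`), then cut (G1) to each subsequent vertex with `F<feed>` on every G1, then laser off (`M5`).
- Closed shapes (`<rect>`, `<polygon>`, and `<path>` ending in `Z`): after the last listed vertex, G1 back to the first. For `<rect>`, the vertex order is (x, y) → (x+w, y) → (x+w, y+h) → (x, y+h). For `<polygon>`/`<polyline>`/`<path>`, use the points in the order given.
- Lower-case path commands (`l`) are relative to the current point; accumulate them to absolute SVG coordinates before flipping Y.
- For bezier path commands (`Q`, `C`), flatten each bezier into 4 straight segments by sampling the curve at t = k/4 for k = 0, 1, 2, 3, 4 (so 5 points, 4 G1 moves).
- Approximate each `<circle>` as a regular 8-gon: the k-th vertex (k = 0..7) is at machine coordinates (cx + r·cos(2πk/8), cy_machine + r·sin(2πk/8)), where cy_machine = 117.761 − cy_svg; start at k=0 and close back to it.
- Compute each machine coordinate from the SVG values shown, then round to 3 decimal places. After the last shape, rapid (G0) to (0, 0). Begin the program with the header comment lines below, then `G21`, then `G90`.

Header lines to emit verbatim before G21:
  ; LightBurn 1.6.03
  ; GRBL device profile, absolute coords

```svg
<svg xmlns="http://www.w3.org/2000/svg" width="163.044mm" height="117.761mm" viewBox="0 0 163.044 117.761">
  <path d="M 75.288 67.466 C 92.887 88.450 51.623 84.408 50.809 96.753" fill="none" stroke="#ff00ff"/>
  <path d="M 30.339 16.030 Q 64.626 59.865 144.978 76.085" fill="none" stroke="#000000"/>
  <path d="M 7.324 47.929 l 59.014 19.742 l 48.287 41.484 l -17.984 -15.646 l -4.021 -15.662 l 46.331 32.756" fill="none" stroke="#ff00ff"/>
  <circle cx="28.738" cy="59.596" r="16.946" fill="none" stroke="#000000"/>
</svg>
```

; LightBurn 1.6.03
; GRBL device profile, absolute coords
G21
G90
G0 X75.288 Y50.295
M3 S244
G1 X79.002 Y38.602 F3199
G1 X69.953 Y32.412 F3199
G1 X57.452 Y27.841 F3199
G1 X50.809 Y21.008 F3199
M5
G0 X30.339 Y101.731
M3 S450
G1 X50.362 Y81.539 F2023
G1 X76.142 Y64.800 F2023
G1 X107.681 Y51.512 F2023
G1 X144.978 Y41.676 F2023
M5
G0 X7.324 Y69.832
M3 S244
G1 X66.338 Y50.090 F3199
G1 X114.625 Y8.606 F3199
G1 X96.641 Y24.252 F3199
G1 X92.620 Y39.914 F3199
G1 X138.951 Y7.158 F3199
M5
G0 X45.684 Y58.165
M3 S450
G1 X40.721 Y70.148 F2023
G1 X28.738 Y75.111 F2023
G1 X16.755 Y70.148 F2023
G1 X11.792 Y58.165 F2023
G1 X16.755 Y46.182 F2023
G1 X28.738 Y41.219 F2023
G1 X40.721 Y46.182 F2023
G1 X45.684 Y58.165 F2023
M5
G0 X0.000 Y0.000

viewBox `0 0 163.044 117.761` with mm width/height → 1 unit = 1 mm. Flip: y_m = 117.761 − y_svg.

**Shape 1** — `<path>` cubic bezier, stroke `#ff00ff` → engrave (S244, F3199). Control points (SVG): P0=(75.288,67.466), P1=(92.887,88.450), P2=(51.623,84.408), P3=(50.809,96.753); sampled at t=k/4. Machine vertices: (75.288,50.295) → (79.002,38.602) → (69.953,32.412) → (57.452,27.841) → (50.809,21.008). Open path.

**Shape 2** — `<path>` quadratic bezier, stroke `#000000` → score (S450, F2023). Control points (SVG): P0=(30.339,16.030), P1=(64.626,59.865), P2=(144.978,76.085); sampled at t=k/4. Machine vertices: (30.339,101.731) → (50.362,81.539) → (76.142,64.800) → (107.681,51.512) → (144.978,41.676). Open path.

**Shape 3** — `<path>` open polyline, stroke `#ff00ff` → engrave (S244, F3199). Machine vertices: (7.324,69.832) → (66.338,50.090) → (114.625,8.606) → (96.641,24.252) → (92.620,39.914) → (138.951,7.158). Open path.

**Shape 4** — `<circle>` circle, stroke `#000000` → score (S450, F2023). Machine vertices: (45.684,58.165) → (40.721,70.148) → (28.738,75.111) → (16.755,70.148) → (11.792,58.165) → (16.755,46.182) → (28.738,41.219) → (40.721,46.182) → (45.684,58.165). Closed: final G1 returns to the first vertex.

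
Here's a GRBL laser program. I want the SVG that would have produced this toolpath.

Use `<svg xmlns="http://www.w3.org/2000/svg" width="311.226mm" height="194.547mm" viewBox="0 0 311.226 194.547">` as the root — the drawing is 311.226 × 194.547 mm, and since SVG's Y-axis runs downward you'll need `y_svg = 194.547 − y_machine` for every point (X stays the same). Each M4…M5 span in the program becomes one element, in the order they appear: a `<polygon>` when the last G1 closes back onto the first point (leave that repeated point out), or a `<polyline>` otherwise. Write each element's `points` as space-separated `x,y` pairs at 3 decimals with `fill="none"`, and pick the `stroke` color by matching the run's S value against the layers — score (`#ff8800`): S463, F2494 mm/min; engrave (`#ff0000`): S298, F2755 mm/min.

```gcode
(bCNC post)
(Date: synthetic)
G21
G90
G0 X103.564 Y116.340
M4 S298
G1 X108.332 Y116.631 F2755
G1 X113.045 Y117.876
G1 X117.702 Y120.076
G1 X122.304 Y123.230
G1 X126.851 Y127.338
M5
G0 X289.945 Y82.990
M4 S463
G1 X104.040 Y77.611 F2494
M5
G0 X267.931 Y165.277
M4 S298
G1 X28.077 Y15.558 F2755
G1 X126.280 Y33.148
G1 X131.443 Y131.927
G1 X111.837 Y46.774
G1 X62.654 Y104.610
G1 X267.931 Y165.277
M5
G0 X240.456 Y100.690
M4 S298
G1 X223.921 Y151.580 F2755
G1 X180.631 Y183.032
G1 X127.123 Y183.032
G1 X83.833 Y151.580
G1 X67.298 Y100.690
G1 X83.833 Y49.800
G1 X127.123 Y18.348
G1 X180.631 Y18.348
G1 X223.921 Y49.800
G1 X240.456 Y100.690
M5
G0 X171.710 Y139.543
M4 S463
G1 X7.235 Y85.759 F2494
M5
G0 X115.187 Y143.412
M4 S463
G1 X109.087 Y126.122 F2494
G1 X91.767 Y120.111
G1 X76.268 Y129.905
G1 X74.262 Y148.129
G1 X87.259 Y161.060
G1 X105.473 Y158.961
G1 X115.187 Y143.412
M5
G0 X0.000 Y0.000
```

y_svg = 194.547 − y_m.

[1] S298→`#ff0000` (engrave); open run; points: 103.564,78.207 108.332,77.916 113.045,76.671 117.702,74.471 122.304,71.317 126.851,67.209

[2] S463→`#ff8800` (score); open run; points: 289.945,111.557 104.040,116.936

[3] S298→`#ff0000` (engrave); closed run; points: 267.931,29.270 28.077,178.989 126.280,161.399 131.443,62.620 111.837,147.773 62.654,89.937

[4] S298→`#ff0000` (engrave); closed run; points: 240.456,93.857 223.921,42.967 180.631,11.515 127.123,11.515 83.833,42.967 67.298,93.857 83.833,144.747 127.123,176.199 180.631,176.199 223.921,144.747

[5] S463→`#ff8800` (score); open run; points: 171.710,55.004 7.235,108.788

[6] S463→`#ff8800` (score); closed run; points: 115.187,51.135 109.087,68.425 91.767,74.436 76.268,64.642 74.262,46.418 87.259,33.487 105.473,35.586

<svg xmlns="http://www.w3.org/2000/svg" width="311.226mm" height="194.547mm" viewBox="0 0 311.226 194.547">
  <polyline points="103.564,78.207 108.332,77.916 113.045,76.671 117.702,74.471 122.304,71.317 126.851,67.209" fill="none" stroke="#ff0000"/>
  <polyline points="289.945,111.557 104.040,116.936" fill="none" stroke="#ff8800"/>
  <polygon points="267.931,29.270 28.077,178.989 126.280,161.399 131.443,62.620 111.837,147.773 62.654,89.937" fill="none" stroke="#ff0000"/>
  <polygon points="240.456,93.857 223.921,42.967 180.631,11.515 127.123,11.515 83.833,42.967 67.298,93.857 83.833,144.747 127.123,176.199 180.631,176.199 223.921,144.747" fill="none" stroke="#ff0000"/>
  <polyline points="171.710,55.004 7.235,108.788" fill="none" stroke="#ff8800"/>
  <polygon points="115.187,51.135 109.087,68.425 91.767,74.436 76.268,64.642 74.262,46.418 87.259,33.487 105.473,35.586" fill="none" stroke="#ff8800"/>
</svg>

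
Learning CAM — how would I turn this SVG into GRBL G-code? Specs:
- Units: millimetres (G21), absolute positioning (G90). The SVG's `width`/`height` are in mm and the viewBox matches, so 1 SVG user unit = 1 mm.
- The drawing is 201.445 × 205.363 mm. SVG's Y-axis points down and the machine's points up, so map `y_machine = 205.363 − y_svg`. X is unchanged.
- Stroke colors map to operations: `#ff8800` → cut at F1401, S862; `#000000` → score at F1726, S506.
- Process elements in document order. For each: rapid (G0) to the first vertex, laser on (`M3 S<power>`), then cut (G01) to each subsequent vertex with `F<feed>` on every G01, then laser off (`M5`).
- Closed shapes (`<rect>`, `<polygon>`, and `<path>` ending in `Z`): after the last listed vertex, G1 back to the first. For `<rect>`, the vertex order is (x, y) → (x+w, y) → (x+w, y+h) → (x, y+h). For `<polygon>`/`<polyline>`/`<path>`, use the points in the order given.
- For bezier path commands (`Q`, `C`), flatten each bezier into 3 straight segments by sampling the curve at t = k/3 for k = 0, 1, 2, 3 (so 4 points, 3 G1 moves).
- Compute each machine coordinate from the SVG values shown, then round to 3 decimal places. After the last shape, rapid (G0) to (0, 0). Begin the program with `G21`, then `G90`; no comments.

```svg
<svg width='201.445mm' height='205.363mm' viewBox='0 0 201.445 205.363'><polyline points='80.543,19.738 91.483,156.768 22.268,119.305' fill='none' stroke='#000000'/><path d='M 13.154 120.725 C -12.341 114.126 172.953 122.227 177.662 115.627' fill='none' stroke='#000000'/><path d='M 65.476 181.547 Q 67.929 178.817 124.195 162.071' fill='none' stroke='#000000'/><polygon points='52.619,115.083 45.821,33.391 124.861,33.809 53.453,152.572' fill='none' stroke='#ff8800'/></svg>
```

viewBox `0 0 201.445 205.363` with mm width/height → 1 unit = 1 mm. Flip: y_m = 205.363 − y_svg.

**Shape 1** — `<polyline>` open polyline, stroke `#000000` → score (S506, F1726). Machine vertices: (80.543,185.625) → (91.483,48.595) → (22.268,86.058). Open path.

**Shape 2** — `<path>` cubic bezier, stroke `#000000` → score (S506, F1726). Control points (SVG): P0=(13.154,120.725), P1=(-12.341,114.126), P2=(172.953,122.227), P3=(177.662,115.627); sampled at t=k/3. Machine vertices: (13.154,84.638) → (43.427,87.426) → (127.253,86.947) → (177.662,89.736). Open path.

**Shape 3** — `<path>` quadratic bezier, stroke `#000000` → score (S506, F1726). Control points (SVG): P0=(65.476,181.547), P1=(67.929,178.817), P2=(124.195,162.071); sampled at t=k/3. Machine vertices: (65.476,23.816) → (73.091,27.193) → (92.664,33.685) → (124.195,43.292). Open path.

**Shape 4** — `<polygon>` closed polygon, stroke `#ff8800` → cut (S862, F1401). Machine vertices: (52.619,90.280) → (45.821,171.972) → (124.861,171.554) → (53.453,52.791) → (52.619,90.280). Closed: final G1 returns to the first vertex.

G21
G90
G0 X80.543 Y185.625
M3 S506
G01 X91.483 Y48.595 F1726
G01 X22.268 Y86.058 F1726
M5
G0 X13.154 Y84.638
M3 S506
G01 X43.427 Y87.426 F1726
G01 X127.253 Y86.947 F1726
G01 X177.662 Y89.736 F1726
M5
G0 X65.476 Y23.816
M3 S506
G01 X73.091 Y27.193 F1726
G01 X92.664 Y33.685 F1726
G01 X124.195 Y43.292 F1726
M5
G0 X52.619 Y90.280
M3 S862
G01 X45.821 Y171.972 F1401
G01 X124.861 Y171.554 F1401
G01 X53.453 Y52.791 F1401
G01 X52.619 Y90.280 F1401
M5
G0 X0.000 Y0.000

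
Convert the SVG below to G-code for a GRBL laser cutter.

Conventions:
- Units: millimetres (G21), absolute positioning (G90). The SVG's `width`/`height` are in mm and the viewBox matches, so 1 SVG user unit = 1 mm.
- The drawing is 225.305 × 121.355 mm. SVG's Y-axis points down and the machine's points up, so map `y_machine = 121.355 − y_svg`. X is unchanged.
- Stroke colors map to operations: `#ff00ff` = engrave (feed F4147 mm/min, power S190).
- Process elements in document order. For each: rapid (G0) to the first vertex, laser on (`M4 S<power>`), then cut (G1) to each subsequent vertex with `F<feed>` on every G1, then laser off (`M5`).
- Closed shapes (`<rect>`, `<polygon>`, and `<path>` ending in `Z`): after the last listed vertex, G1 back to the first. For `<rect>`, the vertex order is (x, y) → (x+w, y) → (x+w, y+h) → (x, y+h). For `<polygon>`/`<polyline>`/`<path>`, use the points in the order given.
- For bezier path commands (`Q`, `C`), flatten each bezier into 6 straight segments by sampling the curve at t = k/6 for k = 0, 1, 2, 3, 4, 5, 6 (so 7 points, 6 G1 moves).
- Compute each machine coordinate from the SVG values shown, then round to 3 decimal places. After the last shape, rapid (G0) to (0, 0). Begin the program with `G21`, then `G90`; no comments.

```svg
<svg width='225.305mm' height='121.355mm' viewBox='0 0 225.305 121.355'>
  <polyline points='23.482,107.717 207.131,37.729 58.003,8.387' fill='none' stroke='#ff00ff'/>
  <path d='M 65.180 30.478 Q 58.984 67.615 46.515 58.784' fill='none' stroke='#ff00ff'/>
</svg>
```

1 u = 1 mm; y_m = 121.355 − y.

[1] `<polyline>` open polyline, #ff00ff→engrave S190 F4147: (23.482,13.638) → (207.131,83.626) → (58.003,112.968)

[2] `<path>` quadratic bezier, #ff00ff→engrave S190 F4147: (65.180,90.877) → (62.940,79.775) → (60.352,71.227) → (57.416,65.232) → (54.131,61.791) → (50.497,60.904) → (46.515,62.571)

G21
G90
G0 X23.482 Y13.638
M4 S190
G1 X207.131 Y83.626 F4147
G1 X58.003 Y112.968 F4147
M5
G0 X65.180 Y90.877
M4 S190
G1 X62.940 Y79.775 F4147
G1 X60.352 Y71.227 F4147
G1 X57.416 Y65.232 F4147
G1 X54.131 Y61.791 F4147
G1 X50.497 Y60.904 F4147
G1 X46.515 Y62.571 F4147
M5
G0 X0.000 Y0.000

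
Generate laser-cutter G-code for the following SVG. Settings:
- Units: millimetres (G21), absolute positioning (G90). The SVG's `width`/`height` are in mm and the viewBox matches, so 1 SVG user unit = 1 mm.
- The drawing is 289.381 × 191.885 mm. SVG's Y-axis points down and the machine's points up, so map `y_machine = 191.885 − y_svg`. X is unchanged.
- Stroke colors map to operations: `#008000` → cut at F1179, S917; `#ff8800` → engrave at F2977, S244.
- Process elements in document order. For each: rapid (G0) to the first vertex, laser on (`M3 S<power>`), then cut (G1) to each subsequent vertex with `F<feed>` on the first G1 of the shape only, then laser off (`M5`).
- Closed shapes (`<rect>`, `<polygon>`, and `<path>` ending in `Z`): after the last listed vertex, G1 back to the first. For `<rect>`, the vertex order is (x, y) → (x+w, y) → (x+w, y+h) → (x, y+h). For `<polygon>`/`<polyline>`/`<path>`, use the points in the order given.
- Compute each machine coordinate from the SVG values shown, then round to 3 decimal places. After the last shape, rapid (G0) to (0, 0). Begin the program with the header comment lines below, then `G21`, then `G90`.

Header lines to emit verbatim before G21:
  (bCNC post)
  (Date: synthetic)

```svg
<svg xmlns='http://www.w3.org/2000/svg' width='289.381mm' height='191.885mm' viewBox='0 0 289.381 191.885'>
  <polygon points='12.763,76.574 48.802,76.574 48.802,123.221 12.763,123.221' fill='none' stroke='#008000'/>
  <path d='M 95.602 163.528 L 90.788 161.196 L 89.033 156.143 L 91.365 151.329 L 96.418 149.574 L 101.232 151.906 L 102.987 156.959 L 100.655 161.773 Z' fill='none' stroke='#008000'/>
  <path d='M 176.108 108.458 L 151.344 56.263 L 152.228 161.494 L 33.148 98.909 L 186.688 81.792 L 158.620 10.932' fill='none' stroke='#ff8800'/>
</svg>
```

Since the viewBox matches the mm dimensions, user units are millimetres directly. The only transform is the Y-flip y_m = 191.885 − y_svg.

Shape 1 is a rectangle drawn with `<polygon>`. Its stroke #008000 means cut at S917, F1179. After flipping Y the toolpath is (12.763,115.311) → (48.802,115.311) → (48.802,68.664) → (12.763,68.664) → (12.763,115.311), returning to the start.

Shape 2 is a regular polygon drawn with `<path>`. Its stroke #008000 means cut at S917, F1179. After flipping Y the toolpath is (95.602,28.357) → (90.788,30.689) → (89.033,35.742) → (91.365,40.556) → (96.418,42.311) → (101.232,39.979) → (102.987,34.926) → (100.655,30.112) → (95.602,28.357), returning to the start.

Shape 3 is a open polyline drawn with `<path>`. Its stroke #ff8800 means engrave at S244, F2977. After flipping Y the toolpath is (176.108,83.427) → (151.344,135.622) → (152.228,30.391) → (33.148,92.976) → (186.688,110.093) → (158.620,180.953).

(bCNC post)
(Date: synthetic)
G21
G90
G0 X12.763 Y115.311
M3 S917
G1 X48.802 Y115.311 F1179
G1 X48.802 Y68.664
G1 X12.763 Y68.664
G1 X12.763 Y115.311
M5
G0 X95.602 Y28.357
M3 S917
G1 X90.788 Y30.689 F1179
G1 X89.033 Y35.742
G1 X91.365 Y40.556
G1 X96.418 Y42.311
G1 X101.232 Y39.979
G1 X102.987 Y34.926
G1 X100.655 Y30.112
G1 X95.602 Y28.357
M5
G0 X176.108 Y83.427
M3 S244
G1 X151.344 Y135.622 F2977
G1 X152.228 Y30.391
G1 X33.148 Y92.976
G1 X186.688 Y110.093
G1 X158.620 Y180.953
M5
G0 X0.000 Y0.000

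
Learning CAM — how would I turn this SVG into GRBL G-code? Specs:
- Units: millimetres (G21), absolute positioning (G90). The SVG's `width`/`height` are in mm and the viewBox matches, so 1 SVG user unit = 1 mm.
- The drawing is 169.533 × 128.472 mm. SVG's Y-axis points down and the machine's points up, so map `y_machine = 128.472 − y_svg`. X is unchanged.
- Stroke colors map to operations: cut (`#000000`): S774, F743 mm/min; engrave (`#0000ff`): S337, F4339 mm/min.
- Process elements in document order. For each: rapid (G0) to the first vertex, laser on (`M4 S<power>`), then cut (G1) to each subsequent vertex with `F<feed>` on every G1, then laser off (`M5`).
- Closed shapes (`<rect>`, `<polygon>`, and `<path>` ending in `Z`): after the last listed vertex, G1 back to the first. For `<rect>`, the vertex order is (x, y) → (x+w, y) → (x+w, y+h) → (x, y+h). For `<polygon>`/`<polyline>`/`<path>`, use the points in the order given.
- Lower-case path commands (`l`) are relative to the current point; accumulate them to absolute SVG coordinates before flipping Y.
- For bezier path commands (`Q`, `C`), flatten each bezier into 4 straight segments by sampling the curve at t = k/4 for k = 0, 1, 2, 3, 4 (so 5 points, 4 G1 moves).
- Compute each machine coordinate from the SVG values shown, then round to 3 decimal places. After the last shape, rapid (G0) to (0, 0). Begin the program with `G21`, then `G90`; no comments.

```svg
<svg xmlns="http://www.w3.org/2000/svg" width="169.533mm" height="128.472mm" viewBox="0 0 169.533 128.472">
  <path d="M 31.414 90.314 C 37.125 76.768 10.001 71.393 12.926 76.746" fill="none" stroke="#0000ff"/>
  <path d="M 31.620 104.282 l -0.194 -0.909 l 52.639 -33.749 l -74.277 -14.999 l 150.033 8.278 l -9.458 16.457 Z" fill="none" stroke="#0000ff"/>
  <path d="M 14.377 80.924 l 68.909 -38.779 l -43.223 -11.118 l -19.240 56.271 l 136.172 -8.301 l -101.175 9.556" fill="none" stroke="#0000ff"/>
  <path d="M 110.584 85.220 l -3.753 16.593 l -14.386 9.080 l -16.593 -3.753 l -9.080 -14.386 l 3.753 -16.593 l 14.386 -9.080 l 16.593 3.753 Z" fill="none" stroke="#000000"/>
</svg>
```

Since the viewBox matches the mm dimensions, user units are millimetres directly. The only transform is the Y-flip y_m = 128.472 − y_svg.

Shape 1 is a cubic bezier drawn with `<path>`. Its stroke #0000ff means engrave at S337, F4339. After flipping Y the toolpath is (31.414,38.158) → (30.523,46.745) → (23.215,52.029) → (15.384,53.769) → (12.926,51.726).

Shape 2 is a closed polygon drawn with `<path>`. Its stroke #0000ff means engrave at S337, F4339. After flipping Y the toolpath is (31.620,24.190) → (31.426,25.099) → (84.065,58.848) → (9.788,73.847) → (159.821,65.569) → (150.363,49.112) → (31.620,24.190), returning to the start.

Shape 3 is a open polyline drawn with `<path>`. Its stroke #0000ff means engrave at S337, F4339. After flipping Y the toolpath is (14.377,47.548) → (83.286,86.327) → (40.063,97.445) → (20.823,41.174) → (156.995,49.475) → (55.820,39.919).

Shape 4 is a regular polygon drawn with `<path>`. Its stroke #000000 means cut at S774, F743. After flipping Y the toolpath is (110.584,43.252) → (106.831,26.659) → (92.445,17.579) → (75.852,21.332) → (66.772,35.718) → (70.525,52.311) → (84.911,61.391) → (101.504,57.638) → (110.584,43.252), returning to the start.

G21
G90
G0 X31.414 Y38.158
M4 S337
G1 X30.523 Y46.745 F4339
G1 X23.215 Y52.029 F4339
G1 X15.384 Y53.769 F4339
G1 X12.926 Y51.726 F4339
M5
G0 X31.620 Y24.190
M4 S337
G1 X31.426 Y25.099 F4339
G1 X84.065 Y58.848 F4339
G1 X9.788 Y73.847 F4339
G1 X159.821 Y65.569 F4339
G1 X150.363 Y49.112 F4339
G1 X31.620 Y24.190 F4339
M5
G0 X14.377 Y47.548
M4 S337
G1 X83.286 Y86.327 F4339
G1 X40.063 Y97.445 F4339
G1 X20.823 Y41.174 F4339
G1 X156.995 Y49.475 F4339
G1 X55.820 Y39.919 F4339
M5
G0 X110.584 Y43.252
M4 S774
G1 X106.831 Y26.659 F743
G1 X92.445 Y17.579 F743
G1 X75.852 Y21.332 F743
G1 X66.772 Y35.718 F743
G1 X70.525 Y52.311 F743
G1 X84.911 Y61.391 F743
G1 X101.504 Y57.638 F743
G1 X110.584 Y43.252 F743
M5
G0 X0.000 Y0.000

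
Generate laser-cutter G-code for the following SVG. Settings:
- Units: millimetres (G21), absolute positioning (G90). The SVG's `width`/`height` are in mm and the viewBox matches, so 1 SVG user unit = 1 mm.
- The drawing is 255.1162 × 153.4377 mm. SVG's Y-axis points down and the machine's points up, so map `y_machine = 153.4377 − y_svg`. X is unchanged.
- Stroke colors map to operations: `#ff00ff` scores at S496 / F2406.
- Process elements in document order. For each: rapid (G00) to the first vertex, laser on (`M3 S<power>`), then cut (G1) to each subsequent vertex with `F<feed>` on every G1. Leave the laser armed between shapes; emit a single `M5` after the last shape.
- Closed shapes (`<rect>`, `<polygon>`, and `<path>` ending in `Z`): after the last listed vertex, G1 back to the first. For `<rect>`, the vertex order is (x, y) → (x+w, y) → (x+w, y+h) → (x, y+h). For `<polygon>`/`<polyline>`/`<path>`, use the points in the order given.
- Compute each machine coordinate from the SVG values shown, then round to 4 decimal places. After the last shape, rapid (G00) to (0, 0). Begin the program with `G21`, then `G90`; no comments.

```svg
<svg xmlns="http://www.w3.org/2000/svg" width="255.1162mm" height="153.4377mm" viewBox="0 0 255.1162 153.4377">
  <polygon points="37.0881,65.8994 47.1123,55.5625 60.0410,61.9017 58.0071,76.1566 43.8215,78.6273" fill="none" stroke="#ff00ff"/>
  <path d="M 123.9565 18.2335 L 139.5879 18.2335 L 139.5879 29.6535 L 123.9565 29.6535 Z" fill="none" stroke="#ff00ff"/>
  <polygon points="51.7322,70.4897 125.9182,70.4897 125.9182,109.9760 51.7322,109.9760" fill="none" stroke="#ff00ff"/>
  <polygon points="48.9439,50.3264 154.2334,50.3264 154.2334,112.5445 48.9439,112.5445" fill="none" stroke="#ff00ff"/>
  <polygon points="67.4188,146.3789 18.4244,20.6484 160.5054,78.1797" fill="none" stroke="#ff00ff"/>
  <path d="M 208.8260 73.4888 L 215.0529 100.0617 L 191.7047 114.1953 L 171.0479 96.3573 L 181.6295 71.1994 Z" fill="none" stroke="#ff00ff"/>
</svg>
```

viewBox `0 0 255.1162 153.4377` with mm width/height → 1 unit = 1 mm. Flip: y_m = 153.4377 − y_svg.

**Shape 1** — `<polygon>` regular polygon, stroke `#ff00ff` → score (S496, F2406). Machine vertices: (37.0881,87.5383) → (47.1123,97.8752) → (60.0410,91.5360) → (58.0071,77.2811) → (43.8215,74.8104) → (37.0881,87.5383). Closed: final G1 returns to the first vertex.

**Shape 2** — `<path>` rectangle, stroke `#ff00ff` → score (S496, F2406). Machine vertices: (123.9565,135.2042) → (139.5879,135.2042) → (139.5879,123.7842) → (123.9565,123.7842) → (123.9565,135.2042). Closed: final G1 returns to the first vertex.

**Shape 3** — `<polygon>` rectangle, stroke `#ff00ff` → score (S496, F2406). Machine vertices: (51.7322,82.9480) → (125.9182,82.9480) → (125.9182,43.4617) → (51.7322,43.4617) → (51.7322,82.9480). Closed: final G1 returns to the first vertex.

**Shape 4** — `<polygon>` rectangle, stroke `#ff00ff` → score (S496, F2406). Machine vertices: (48.9439,103.1113) → (154.2334,103.1113) → (154.2334,40.8932) → (48.9439,40.8932) → (48.9439,103.1113). Closed: final G1 returns to the first vertex.

**Shape 5** — `<polygon>` closed polygon, stroke `#ff00ff` → score (S496, F2406). Machine vertices: (67.4188,7.0588) → (18.4244,132.7893) → (160.5054,75.2580) → (67.4188,7.0588). Closed: final G1 returns to the first vertex.

**Shape 6** — `<path>` regular polygon, stroke `#ff00ff` → score (S496, F2406). Machine vertices: (208.8260,79.9489) → (215.0529,53.3760) → (191.7047,39.2424) → (171.0479,57.0804) → (181.6295,82.2383) → (208.8260,79.9489). Closed: final G1 returns to the first vertex.

G21
G90
G00 X37.0881 Y87.5383
M3 S496
G1 X47.1123 Y97.8752 F2406
G1 X60.0410 Y91.5360 F2406
G1 X58.0071 Y77.2811 F2406
G1 X43.8215 Y74.8104 F2406
G1 X37.0881 Y87.5383 F2406
G00 X123.9565 Y135.2042
M3 S496
G1 X139.5879 Y135.2042 F2406
G1 X139.5879 Y123.7842 F2406
G1 X123.9565 Y123.7842 F2406
G1 X123.9565 Y135.2042 F2406
G00 X51.7322 Y82.9480
M3 S496
G1 X125.9182 Y82.9480 F2406
G1 X125.9182 Y43.4617 F2406
G1 X51.7322 Y43.4617 F2406
G1 X51.7322 Y82.9480 F2406
G00 X48.9439 Y103.1113
M3 S496
G1 X154.2334 Y103.1113 F2406
G1 X154.2334 Y40.8932 F2406
G1 X48.9439 Y40.8932 F2406
G1 X48.9439 Y103.1113 F2406
G00 X67.4188 Y7.0588
M3 S496
G1 X18.4244 Y132.7893 F2406
G1 X160.5054 Y75.2580 F2406
G1 X67.4188 Y7.0588 F2406
G00 X208.8260 Y79.9489
M3 S496
G1 X215.0529 Y53.3760 F2406
G1 X191.7047 Y39.2424 F2406
G1 X171.0479 Y57.0804 F2406
G1 X181.6295 Y82.2383 F2406
G1 X208.8260 Y79.9489 F2406
M5
G00 X0.0000 Y0.0000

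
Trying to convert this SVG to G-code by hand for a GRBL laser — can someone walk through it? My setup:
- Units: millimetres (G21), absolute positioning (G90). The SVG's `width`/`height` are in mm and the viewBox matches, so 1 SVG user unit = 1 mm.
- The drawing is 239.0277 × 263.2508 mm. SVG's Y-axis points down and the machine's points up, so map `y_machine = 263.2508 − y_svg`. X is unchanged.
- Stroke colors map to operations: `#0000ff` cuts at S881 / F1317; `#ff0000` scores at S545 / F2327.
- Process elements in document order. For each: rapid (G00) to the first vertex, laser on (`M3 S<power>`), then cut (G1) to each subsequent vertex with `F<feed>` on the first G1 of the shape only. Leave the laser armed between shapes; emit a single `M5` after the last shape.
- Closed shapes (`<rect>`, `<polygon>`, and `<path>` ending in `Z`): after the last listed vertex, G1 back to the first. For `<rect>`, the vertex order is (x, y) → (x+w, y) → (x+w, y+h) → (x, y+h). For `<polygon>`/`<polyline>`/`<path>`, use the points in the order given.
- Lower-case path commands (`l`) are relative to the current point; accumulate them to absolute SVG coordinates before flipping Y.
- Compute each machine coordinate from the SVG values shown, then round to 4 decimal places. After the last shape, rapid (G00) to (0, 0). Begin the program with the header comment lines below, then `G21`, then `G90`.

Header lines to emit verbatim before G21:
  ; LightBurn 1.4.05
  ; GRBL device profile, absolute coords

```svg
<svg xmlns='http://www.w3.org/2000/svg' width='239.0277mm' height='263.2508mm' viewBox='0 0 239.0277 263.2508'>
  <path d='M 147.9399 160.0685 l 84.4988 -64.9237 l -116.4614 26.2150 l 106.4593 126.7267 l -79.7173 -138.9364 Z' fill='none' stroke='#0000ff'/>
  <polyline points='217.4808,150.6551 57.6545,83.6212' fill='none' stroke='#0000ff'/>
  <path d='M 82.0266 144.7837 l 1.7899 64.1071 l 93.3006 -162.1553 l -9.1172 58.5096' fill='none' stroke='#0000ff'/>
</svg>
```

Since the viewBox matches the mm dimensions, user units are millimetres directly. The only transform is the Y-flip y_m = 263.2508 − y_svg.

Shape 1 is a closed polygon drawn with `<path>`. Its stroke #0000ff means cut at S881, F1317. After flipping Y the toolpath is (147.9399,103.1823) → (232.4387,168.1060) → (115.9773,141.8910) → (222.4366,15.1643) → (142.7193,154.1007) → (147.9399,103.1823), returning to the start.

Shape 2 is a line segment drawn with `<polyline>`. Its stroke #0000ff means cut at S881, F1317. After flipping Y the toolpath is (217.4808,112.5957) → (57.6545,179.6296).

Shape 3 is a open polyline drawn with `<path>`. Its stroke #0000ff means cut at S881, F1317. After flipping Y the toolpath is (82.0266,118.4671) → (83.8165,54.3600) → (177.1171,216.5153) → (167.9999,158.0057).

; LightBurn 1.4.05
; GRBL device profile, absolute coords
G21
G90
G00 X147.9399 Y103.1823
M3 S881
G1 X232.4387 Y168.1060 F1317
G1 X115.9773 Y141.8910
G1 X222.4366 Y15.1643
G1 X142.7193 Y154.1007
G1 X147.9399 Y103.1823
G00 X217.4808 Y112.5957
M3 S881
G1 X57.6545 Y179.6296 F1317
G00 X82.0266 Y118.4671
M3 S881
G1 X83.8165 Y54.3600 F1317
G1 X177.1171 Y216.5153
G1 X167.9999 Y158.0057
M5
G00 X0.0000 Y0.0000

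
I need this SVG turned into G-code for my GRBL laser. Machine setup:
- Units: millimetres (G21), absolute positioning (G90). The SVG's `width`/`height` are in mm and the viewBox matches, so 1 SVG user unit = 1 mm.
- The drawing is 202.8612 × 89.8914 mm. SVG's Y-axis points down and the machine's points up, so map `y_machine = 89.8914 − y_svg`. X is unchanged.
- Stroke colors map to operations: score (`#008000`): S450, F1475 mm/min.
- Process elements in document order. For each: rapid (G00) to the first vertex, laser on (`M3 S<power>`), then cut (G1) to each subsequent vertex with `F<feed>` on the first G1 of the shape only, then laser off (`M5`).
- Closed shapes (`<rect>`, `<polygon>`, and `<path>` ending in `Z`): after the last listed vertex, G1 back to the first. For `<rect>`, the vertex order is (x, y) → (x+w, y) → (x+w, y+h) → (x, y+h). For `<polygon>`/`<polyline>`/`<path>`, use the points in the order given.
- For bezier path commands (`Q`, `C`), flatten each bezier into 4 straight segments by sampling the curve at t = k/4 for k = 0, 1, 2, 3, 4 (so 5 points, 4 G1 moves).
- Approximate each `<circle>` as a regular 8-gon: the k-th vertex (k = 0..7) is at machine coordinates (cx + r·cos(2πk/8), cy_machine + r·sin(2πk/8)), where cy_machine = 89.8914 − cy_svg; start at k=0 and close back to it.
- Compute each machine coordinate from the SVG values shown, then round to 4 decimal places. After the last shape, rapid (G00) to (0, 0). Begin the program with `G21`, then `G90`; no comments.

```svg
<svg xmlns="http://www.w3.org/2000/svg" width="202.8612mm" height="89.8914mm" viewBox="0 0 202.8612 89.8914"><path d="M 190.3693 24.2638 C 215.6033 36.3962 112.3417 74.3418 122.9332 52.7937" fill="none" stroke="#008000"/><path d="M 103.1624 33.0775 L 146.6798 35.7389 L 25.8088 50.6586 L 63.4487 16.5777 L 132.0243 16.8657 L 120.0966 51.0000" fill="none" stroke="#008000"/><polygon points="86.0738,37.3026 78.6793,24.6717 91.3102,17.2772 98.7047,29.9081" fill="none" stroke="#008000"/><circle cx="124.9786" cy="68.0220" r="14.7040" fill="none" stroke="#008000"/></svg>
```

Since the viewBox matches the mm dimensions, user units are millimetres directly. The only transform is the Y-flip y_m = 89.8914 − y_svg.

Shape 1 is a cubic bezier drawn with `<path>`. Its stroke #008000 means score at S450, F1475. After flipping Y the toolpath is (190.3693,65.6276) → (188.9886,53.0212) → (162.1422,38.7325) → (132.5503,30.7588) → (122.9332,37.0977).

Shape 2 is a open polyline drawn with `<path>`. Its stroke #008000 means score at S450, F1475. After flipping Y the toolpath is (103.1624,56.8139) → (146.6798,54.1525) → (25.8088,39.2328) → (63.4487,73.3137) → (132.0243,73.0257) → (120.0966,38.8914).

Shape 3 is a regular polygon drawn with `<polygon>`. Its stroke #008000 means score at S450, F1475. After flipping Y the toolpath is (86.0738,52.5888) → (78.6793,65.2197) → (91.3102,72.6142) → (98.7047,59.9833) → (86.0738,52.5888), returning to the start.

Shape 4 is a circle drawn with `<circle>`. Its stroke #008000 means score at S450, F1475. After flipping Y the toolpath is (139.6826,21.8694) → (135.3759,32.2667) → (124.9786,36.5734) → (114.5813,32.2667) → (110.2746,21.8694) → (114.5813,11.4721) → (124.9786,7.1654) → (135.3759,11.4721) → (139.6826,21.8694), returning to the start.

G21
G90
G00 X190.3693 Y65.6276
M3 S450
G1 X188.9886 Y53.0212 F1475
G1 X162.1422 Y38.7325
G1 X132.5503 Y30.7588
G1 X122.9332 Y37.0977
M5
G00 X103.1624 Y56.8139
M3 S450
G1 X146.6798 Y54.1525 F1475
G1 X25.8088 Y39.2328
G1 X63.4487 Y73.3137
G1 X132.0243 Y73.0257
G1 X120.0966 Y38.8914
M5
G00 X86.0738 Y52.5888
M3 S450
G1 X78.6793 Y65.2197 F1475
G1 X91.3102 Y72.6142
G1 X98.7047 Y59.9833
G1 X86.0738 Y52.5888
M5
G00 X139.6826 Y21.8694
M3 S450
G1 X135.3759 Y32.2667 F1475
G1 X124.9786 Y36.5734
G1 X114.5813 Y32.2667
G1 X110.2746 Y21.8694
G1 X114.5813 Y11.4721
G1 X124.9786 Y7.1654
G1 X135.3759 Y11.4721
G1 X139.6826 Y21.8694
M5
G00 X0.0000 Y0.0000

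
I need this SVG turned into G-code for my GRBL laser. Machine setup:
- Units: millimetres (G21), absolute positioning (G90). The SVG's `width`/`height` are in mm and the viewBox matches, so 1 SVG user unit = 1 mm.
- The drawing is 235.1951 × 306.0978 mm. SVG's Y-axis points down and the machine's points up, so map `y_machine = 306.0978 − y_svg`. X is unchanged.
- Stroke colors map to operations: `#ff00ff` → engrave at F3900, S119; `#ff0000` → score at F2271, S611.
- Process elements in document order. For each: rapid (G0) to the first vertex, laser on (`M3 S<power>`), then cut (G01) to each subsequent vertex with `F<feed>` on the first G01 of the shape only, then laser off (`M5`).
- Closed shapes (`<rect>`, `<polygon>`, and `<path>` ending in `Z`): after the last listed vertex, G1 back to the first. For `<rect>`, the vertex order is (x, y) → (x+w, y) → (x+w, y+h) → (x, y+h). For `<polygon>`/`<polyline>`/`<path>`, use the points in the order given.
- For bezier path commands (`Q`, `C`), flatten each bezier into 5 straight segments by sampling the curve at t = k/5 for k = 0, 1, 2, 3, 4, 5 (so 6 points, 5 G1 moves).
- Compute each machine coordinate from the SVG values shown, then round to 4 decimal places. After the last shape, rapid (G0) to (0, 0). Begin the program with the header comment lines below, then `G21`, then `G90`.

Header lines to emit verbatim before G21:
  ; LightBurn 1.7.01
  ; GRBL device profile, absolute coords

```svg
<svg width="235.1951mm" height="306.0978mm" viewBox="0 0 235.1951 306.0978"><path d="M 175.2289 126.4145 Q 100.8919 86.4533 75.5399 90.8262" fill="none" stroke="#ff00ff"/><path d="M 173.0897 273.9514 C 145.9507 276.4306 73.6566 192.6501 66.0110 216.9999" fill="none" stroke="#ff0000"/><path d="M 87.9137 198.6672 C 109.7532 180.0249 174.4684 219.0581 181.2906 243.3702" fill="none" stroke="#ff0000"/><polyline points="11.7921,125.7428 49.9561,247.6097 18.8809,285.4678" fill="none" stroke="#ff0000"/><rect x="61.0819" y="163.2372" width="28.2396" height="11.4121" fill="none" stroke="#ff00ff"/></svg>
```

1 u = 1 mm; y_m = 306.0978 − y.

[1] `<path>` quadratic bezier, #ff00ff→engrave S119 F3900: (175.2289,179.6833) → (147.4535,193.8944) → (123.5969,204.5588) → (103.6591,211.6765) → (87.6401,215.2474) → (75.5399,215.2716)

[2] `<path>` cubic bezier, #ff0000→score S611 F2271: (173.0897,32.1464) → (152.2661,39.4549) → (125.8759,58.1351) → (99.1896,78.8561) → (77.4778,92.2873) → (66.0110,89.0979)

[3] `<path>` cubic bezier, #ff0000→score S611 F2271: (87.9137,107.4306) → (105.3563,112.2741) → (128.2522,106.7505) → (151.7645,94.3349) → (171.0563,78.5022) → (181.2906,62.7276)

[4] `<polyline>` open polyline, #ff0000→score S611 F2271: (11.7921,180.3550) → (49.9561,58.4881) → (18.8809,20.6300)

[5] `<rect>` rectangle, #ff00ff→engrave S119 F3900: (61.0819,142.8606) → (89.3215,142.8606) → (89.3215,131.4485) → (61.0819,131.4485) → (61.0819,142.8606) (closed)

; LightBurn 1.7.01
; GRBL device profile, absolute coords
G21
G90
G0 X175.2289 Y179.6833
M3 S119
G01 X147.4535 Y193.8944 F3900
G01 X123.5969 Y204.5588
G01 X103.6591 Y211.6765
G01 X87.6401 Y215.2474
G01 X75.5399 Y215.2716
M5
G0 X173.0897 Y32.1464
M3 S611
G01 X152.2661 Y39.4549 F2271
G01 X125.8759 Y58.1351
G01 X99.1896 Y78.8561
G01 X77.4778 Y92.2873
G01 X66.0110 Y89.0979
M5
G0 X87.9137 Y107.4306
M3 S611
G01 X105.3563 Y112.2741 F2271
G01 X128.2522 Y106.7505
G01 X151.7645 Y94.3349
G01 X171.0563 Y78.5022
G01 X181.2906 Y62.7276
M5
G0 X11.7921 Y180.3550
M3 S611
G01 X49.9561 Y58.4881 F2271
G01 X18.8809 Y20.6300
M5
G0 X61.0819 Y142.8606
M3 S119
G01 X89.3215 Y142.8606 F3900
G01 X89.3215 Y131.4485
G01 X61.0819 Y131.4485
G01 X61.0819 Y142.8606
M5
G0 X0.0000 Y0.0000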